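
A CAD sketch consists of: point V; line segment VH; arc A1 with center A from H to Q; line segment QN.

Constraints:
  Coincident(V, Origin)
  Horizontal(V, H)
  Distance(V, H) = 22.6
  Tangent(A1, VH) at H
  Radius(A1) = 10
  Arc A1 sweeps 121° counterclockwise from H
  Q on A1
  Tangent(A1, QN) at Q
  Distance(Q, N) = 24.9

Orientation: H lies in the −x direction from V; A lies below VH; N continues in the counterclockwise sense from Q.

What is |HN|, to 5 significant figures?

36.741

V is at the origin; VH is horizontal with |VH| = 22.6 and H on the −x side, so H = (-22.600, 0.0000). Since A1 is tangent to VH there, AH ⟂ VH, so A = H + (0, -10) = (-22.600, -10.000). On A1, H sits at bearing 90° from A; a 121° counterclockwise sweep puts Q at bearing 211°, so Q = A + 10.0·(cos 211°, sin 211°) = (-31.172, -15.150). The tangent condition forces AQ to be normal to QN, so QN runs along (−sin 211°, cos 211°); with |QN| = 24.9, N = (-18.347, -36.494). Then |HN| = |N − H| = 36.741.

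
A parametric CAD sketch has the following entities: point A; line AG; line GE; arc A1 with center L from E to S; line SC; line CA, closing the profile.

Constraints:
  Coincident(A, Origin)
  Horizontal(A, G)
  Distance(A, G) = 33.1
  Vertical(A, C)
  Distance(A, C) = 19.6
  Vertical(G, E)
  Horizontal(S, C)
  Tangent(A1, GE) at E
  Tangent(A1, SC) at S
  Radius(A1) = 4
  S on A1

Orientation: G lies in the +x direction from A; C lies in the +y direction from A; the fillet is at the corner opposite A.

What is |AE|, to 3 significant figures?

36.6

A is at the origin; A and G share the same y with |AG| = 33.1 and G on the +x side, so G = (33.1, 0.00). AC is vertical with |AC| = 19.6 and C on the +y side, so C = (0.00, 19.6). The virtual corner opposite A is at (33.1, 19.6). The tangent condition forces LE to be normal to GE and tangency of A1 to SC means the radius LS is perpendicular to SC, with radius 4.0, so the center L sits 4.0 in from both sides at L = (29.1, 15.6). That places the tangent points at E = (33.1, 15.6) on GE and S = (29.1, 19.6) on SC. Then |AE| = |E − A| = 36.6.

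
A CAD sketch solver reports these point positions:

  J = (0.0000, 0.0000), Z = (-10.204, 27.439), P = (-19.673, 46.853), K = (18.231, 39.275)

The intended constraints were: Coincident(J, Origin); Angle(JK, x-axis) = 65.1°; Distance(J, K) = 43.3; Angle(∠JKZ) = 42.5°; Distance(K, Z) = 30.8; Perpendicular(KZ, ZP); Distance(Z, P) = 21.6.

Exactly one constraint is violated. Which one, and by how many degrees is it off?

Perpendicular(KZ, ZP) — off by 3.40°.

J = (0.00, 0.00) ✓; JK at 65.10° ✓; |JK| = 43.30 ✓; ∠JKZ = 42.50° ✓; |KZ| = 30.80 ✓; ∠(KZ, ZP) = 86.60° ✗; |ZP| = 21.60 ✓.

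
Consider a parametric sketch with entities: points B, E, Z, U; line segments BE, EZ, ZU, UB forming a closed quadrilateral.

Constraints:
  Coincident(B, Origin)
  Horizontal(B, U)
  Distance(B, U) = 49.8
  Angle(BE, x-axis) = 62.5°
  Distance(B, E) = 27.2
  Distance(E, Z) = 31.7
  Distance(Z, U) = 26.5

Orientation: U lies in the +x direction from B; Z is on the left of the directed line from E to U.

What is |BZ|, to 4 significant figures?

51.24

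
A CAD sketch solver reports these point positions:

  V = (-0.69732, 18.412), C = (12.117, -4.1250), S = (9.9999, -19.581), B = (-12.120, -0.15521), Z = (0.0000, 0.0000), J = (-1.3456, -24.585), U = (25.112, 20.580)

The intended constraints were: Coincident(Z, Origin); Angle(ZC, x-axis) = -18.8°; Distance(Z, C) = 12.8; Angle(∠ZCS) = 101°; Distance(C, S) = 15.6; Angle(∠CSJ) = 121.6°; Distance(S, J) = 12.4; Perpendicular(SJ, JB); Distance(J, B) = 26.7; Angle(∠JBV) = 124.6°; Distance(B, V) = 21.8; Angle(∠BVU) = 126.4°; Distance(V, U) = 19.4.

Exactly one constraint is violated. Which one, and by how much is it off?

Distance(V, U) = 19.4 — off by 6.50.

Z = (0.00, 0.00) ✓; ZC at -18.80° ✓; |ZC| = 12.80 ✓; ∠ZCS = 101.0° ✓; |CS| = 15.60 ✓; ∠CSJ = 121.6° ✓; |SJ| = 12.40 ✓; ∠(SJ, JB) = 90.00° ✓; |JB| = 26.70 ✓; ∠JBV = 124.6° ✓; |BV| = 21.80 ✓; ∠BVU = 126.4° ✓; |VU| = 25.90 ✗.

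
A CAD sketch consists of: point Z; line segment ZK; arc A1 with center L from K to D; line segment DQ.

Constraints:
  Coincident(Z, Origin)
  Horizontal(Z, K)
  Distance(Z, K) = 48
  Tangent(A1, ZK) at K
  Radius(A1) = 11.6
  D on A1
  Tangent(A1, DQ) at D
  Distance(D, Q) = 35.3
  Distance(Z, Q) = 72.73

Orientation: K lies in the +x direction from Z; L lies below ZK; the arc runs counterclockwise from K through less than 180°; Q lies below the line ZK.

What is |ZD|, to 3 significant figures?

41.5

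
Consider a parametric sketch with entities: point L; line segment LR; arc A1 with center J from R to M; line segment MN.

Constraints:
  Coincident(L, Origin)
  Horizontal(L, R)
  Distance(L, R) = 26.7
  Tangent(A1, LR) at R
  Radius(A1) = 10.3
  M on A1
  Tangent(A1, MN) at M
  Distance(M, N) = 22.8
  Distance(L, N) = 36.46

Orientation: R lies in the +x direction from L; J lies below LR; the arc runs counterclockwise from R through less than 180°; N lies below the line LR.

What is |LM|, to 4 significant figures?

19.23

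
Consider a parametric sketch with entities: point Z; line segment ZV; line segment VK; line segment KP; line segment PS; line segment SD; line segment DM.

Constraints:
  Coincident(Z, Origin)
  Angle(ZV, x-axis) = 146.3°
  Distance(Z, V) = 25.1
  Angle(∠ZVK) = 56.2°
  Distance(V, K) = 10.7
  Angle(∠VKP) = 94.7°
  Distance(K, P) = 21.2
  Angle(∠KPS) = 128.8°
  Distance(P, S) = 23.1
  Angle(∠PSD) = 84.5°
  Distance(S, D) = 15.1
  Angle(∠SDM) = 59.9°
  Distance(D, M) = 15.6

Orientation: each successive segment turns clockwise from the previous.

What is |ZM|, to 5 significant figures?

12.312

Z is at the origin; ZV runs at 146.3° with length 25.1, so V = (-20.882, 13.927). ∠ZVK = 56.2° gives VK at 22.500° from the x-axis; with |VK| = 10.7, K = (-10.997, 18.021). ∠VKP = 94.7° gives KP at -62.800° from the x-axis; with |KP| = 21.2, P = (-1.3061, -0.83432). ∠KPS = 128.8° gives PS at -114.00° from the x-axis; with |PS| = 23.1, S = (-10.702, -21.937). ∠PSD = 84.5° gives SD at 150.50° from the x-axis; with |SD| = 15.1, D = (-23.844, -14.502). ∠SDM = 59.9° gives DM at 30.400° from the x-axis; with |DM| = 15.6, M = (-10.389, -6.6075). Then |ZM| = |M − Z| = 12.312.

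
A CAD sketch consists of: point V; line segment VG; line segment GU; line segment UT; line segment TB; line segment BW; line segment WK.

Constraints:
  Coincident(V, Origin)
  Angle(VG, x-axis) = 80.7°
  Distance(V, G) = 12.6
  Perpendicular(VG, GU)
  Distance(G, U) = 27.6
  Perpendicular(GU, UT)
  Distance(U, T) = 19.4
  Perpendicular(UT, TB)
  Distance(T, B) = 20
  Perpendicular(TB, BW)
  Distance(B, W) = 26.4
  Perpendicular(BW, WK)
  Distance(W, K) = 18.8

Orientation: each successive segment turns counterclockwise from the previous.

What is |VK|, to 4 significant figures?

32.88

V is at the origin; VG runs at 80.7° with length 12.6, so G = (2.036, 12.43). The perpendicularity gives GU at right angles to VG, so GU runs at 170.7°; with |GU| = 27.6, U = (-25.20, 16.89). GU is perpendicular to UT, so UT runs at -99.30°; with |UT| = 19.4, T = (-28.34, -2.250). UT ⟂ TB, so TB runs at -9.300°; with |TB| = 20.0, B = (-8.599, -5.482). TB is perpendicular to BW, so BW runs at 80.70°; with |BW| = 26.4, W = (-4.333, 20.57). BW is perpendicular to WK, so WK runs at 170.7°; with |WK| = 18.8, K = (-22.89, 23.61). Then |VK| = |K − V| = 32.88.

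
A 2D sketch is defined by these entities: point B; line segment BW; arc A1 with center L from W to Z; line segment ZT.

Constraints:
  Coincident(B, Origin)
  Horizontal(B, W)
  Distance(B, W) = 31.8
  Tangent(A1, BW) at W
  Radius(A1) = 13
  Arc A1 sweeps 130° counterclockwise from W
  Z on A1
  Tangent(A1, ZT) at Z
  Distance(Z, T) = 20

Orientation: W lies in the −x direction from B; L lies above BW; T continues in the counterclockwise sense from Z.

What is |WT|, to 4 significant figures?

36.79

On A1, W sits at bearing -90° from L; a 130° counterclockwise sweep puts Z at bearing 40°, so Z = L + 13.0·(cos 40°, sin 40°) = (-21.84, 21.36). The tangent condition forces LZ to be normal to ZT, so ZT runs along (−sin 40°, cos 40°); with |ZT| = 20.0, T = (-34.70, 36.68). Then |WT| = |T − W| = 36.79.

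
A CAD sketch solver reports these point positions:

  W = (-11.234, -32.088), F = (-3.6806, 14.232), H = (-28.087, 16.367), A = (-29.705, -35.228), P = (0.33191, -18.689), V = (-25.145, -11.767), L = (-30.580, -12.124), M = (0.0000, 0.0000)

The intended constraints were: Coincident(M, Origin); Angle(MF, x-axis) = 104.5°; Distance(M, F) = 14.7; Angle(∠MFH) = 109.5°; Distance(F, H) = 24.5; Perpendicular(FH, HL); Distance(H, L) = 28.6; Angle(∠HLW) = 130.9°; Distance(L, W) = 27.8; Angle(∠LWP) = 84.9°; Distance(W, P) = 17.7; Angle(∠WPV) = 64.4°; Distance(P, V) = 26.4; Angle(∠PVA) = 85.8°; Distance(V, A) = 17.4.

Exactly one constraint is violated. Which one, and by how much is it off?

Distance(V, A) = 17.4 — off by 6.50.

M = (0.00, 0.00) ✓; MF at 104.5° ✓; |MF| = 14.70 ✓; ∠MFH = 109.5° ✓; |FH| = 24.50 ✓; ∠(FH, HL) = 90.00° ✓; |HL| = 28.60 ✓; ∠HLW = 130.9° ✓; |LW| = 27.80 ✓; ∠LWP = 84.90° ✓; |WP| = 17.70 ✓; ∠WPV = 64.40° ✓; |PV| = 26.40 ✓; ∠PVA = 85.80° ✓; |VA| = 23.90 ✗.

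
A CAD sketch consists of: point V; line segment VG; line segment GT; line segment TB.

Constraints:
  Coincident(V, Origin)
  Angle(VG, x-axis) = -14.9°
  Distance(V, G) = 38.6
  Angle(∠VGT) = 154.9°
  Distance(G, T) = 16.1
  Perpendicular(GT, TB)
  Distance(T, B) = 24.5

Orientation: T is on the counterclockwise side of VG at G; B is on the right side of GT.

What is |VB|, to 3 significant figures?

65.4

V is at the origin; VG runs at -14.9° with length 38.6, so G = 38.6·(cos -14.9°, sin -14.9°) = (37.3, -9.93). ∠VGT = 154.9°, so GT runs at -14.9° + (180° − 154.9°) = 10.2° from the x-axis; with |GT| = 16.1, T = G + 16.1·(cos 10.2°, sin 10.2°) = (53.1, -7.07). The perpendicularity gives TB at right angles to GT; with |TB| = 24.5 on the right of GT, B = T + 24.5·(0.177, -0.984) = (57.5, -31.2). Then |VB| = |B − V| = 65.4.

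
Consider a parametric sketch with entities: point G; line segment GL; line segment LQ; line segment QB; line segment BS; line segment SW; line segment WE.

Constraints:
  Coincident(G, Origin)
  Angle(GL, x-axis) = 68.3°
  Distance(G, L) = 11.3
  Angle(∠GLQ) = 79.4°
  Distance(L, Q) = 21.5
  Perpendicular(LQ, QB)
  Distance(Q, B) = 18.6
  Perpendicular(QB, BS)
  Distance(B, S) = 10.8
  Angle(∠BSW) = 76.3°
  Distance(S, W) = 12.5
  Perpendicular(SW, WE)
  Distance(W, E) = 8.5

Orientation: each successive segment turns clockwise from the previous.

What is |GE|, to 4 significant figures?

20.01

G is at the origin; GL runs at 68.3° with length 11.3, so L = (4.178, 10.50). ∠GLQ = 79.4° gives LQ at -32.30° from the x-axis; with |LQ| = 21.5, Q = (22.35, -0.9894). LQ ⟂ QB, so QB runs at -122.3°; with |QB| = 18.6, B = (12.41, -16.71). The perpendicularity gives BS at right angles to QB, so BS runs at 147.7°; with |BS| = 10.8, S = (3.283, -10.94). ∠BSW = 76.3° gives SW at 44.00° from the x-axis; with |SW| = 12.5, W = (12.28, -2.257). SW ⟂ WE, so WE runs at -46.00°; with |WE| = 8.5, E = (18.18, -8.371). Then |GE| = |E − G| = 20.01.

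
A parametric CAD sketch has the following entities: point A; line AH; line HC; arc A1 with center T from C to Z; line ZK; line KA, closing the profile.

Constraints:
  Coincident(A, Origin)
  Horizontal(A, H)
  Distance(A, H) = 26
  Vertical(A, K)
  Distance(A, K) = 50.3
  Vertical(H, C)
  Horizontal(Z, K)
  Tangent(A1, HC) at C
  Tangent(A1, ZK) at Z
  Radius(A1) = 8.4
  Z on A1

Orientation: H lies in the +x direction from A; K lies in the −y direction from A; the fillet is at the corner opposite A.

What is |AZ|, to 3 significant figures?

53.3

A is at the origin; A and H share the same y with |AH| = 26.0 and H on the +x side, so H = (26.0, 0.00). A and K share the same x with |AK| = 50.3 and K on the −y side, so K = (0.00, -50.3). The virtual corner opposite A is at (26.0, -50.3). Tangency of A1 to HC means the radius TC is perpendicular to HC and the tangent condition forces TZ to be normal to ZK, with radius 8.4, so the center T sits 8.4 in from both sides at T = (17.6, -41.9). That places the tangent points at C = (26.0, -41.9) on HC and Z = (17.6, -50.3) on ZK. Then |AZ| = |Z − A| = 53.3.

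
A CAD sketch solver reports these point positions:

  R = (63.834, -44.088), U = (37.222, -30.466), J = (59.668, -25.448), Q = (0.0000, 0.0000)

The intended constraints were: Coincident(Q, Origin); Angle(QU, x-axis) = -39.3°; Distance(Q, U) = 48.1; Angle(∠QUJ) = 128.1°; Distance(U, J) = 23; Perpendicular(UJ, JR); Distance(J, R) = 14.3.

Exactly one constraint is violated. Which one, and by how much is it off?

Distance(J, R) = 14.3 — off by 4.80.

Q = (0.00, 0.00) ✓; QU at -39.30° ✓; |QU| = 48.10 ✓; ∠QUJ = 128.1° ✓; |UJ| = 23.00 ✓; ∠(UJ, JR) = 90.00° ✓; |JR| = 19.10 ✗.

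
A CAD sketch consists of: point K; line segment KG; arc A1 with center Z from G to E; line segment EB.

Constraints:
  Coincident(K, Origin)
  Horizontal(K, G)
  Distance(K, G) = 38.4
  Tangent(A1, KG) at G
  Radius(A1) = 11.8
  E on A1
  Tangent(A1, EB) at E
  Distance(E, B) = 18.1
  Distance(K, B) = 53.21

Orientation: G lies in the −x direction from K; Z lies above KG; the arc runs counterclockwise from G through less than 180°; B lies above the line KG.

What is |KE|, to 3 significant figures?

35.5

Checks: |ZE| = 11.80 ✓; ∠(ZE, EB) = 90.00° ✓; |EB| = 18.10 ✓; |KB| = 53.21 ✓.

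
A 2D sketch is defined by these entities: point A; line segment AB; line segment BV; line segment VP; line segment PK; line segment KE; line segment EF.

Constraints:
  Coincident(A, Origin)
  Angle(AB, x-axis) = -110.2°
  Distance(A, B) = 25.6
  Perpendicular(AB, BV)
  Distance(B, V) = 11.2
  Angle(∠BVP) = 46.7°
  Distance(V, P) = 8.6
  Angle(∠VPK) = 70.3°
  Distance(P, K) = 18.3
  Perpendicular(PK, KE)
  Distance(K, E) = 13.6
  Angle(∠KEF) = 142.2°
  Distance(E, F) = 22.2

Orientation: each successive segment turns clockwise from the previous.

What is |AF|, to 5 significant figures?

48.727

A is at the origin; AB runs at -110.2° with length 25.6, so B = (-8.8396, -24.025). AB ⟂ BV, so BV runs at 159.80°; with |BV| = 11.2, V = (-19.351, -20.158). ∠BVP = 46.7° gives VP at 26.500° from the x-axis; with |VP| = 8.6, P = (-11.654, -16.321). ∠VPK = 70.3° gives PK at -83.200° from the x-axis; with |PK| = 18.3, K = (-9.4875, -34.492). PK ⟂ KE, so KE runs at -173.20°; with |KE| = 13.6, E = (-22.992, -36.102). ∠KEF = 142.2° gives EF at 149.00° from the x-axis; with |EF| = 22.2, F = (-42.021, -24.668). Then |AF| = |F − A| = 48.727.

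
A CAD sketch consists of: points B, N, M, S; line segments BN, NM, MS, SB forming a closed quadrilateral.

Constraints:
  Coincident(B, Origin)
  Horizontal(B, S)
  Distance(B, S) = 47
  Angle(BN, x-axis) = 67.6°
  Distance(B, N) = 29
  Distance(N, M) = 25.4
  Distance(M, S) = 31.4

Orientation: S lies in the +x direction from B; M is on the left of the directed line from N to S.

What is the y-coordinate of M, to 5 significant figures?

29.523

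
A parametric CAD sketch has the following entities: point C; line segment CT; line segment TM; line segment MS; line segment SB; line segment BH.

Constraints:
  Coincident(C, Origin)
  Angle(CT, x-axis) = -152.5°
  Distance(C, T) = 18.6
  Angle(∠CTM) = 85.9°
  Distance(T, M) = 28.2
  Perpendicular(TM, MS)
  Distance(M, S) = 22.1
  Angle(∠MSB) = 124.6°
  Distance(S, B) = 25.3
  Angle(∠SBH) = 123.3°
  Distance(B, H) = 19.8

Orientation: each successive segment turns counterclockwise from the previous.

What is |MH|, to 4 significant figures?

48.75

∠MSB = 124.6° gives SB at 87.00° from the x-axis; with |SB| = 25.3, B = (18.43, 4.238). ∠SBH = 123.3° gives BH at 143.7° from the x-axis; with |BH| = 19.8, H = (2.468, 15.96). Then |MH| = |H − M| = 48.75.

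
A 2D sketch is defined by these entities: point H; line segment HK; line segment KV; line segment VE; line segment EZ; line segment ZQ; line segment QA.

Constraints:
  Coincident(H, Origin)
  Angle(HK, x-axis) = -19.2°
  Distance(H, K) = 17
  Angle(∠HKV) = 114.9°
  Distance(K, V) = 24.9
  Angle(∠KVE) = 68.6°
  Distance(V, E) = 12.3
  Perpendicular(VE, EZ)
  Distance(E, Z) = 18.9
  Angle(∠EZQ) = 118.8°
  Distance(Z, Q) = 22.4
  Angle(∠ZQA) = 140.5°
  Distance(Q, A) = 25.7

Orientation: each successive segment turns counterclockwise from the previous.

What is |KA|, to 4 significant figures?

41.70

H is at the origin; HK runs at -19.2° with length 17.0, so K = (16.05, -5.591). ∠HKV = 114.9° gives KV at 45.90° from the x-axis; with |KV| = 24.9, V = (33.38, 12.29). ∠KVE = 68.6° gives VE at 157.3° from the x-axis; with |VE| = 12.3, E = (22.04, 17.04). VE ⟂ EZ, so EZ runs at -112.7°; with |EZ| = 18.9, Z = (14.74, -0.3987). ∠EZQ = 118.8° gives ZQ at -51.50° from the x-axis; with |ZQ| = 22.4, Q = (28.69, -17.93). ∠ZQA = 140.5° gives QA at -12.00° from the x-axis; with |QA| = 25.7, A = (53.82, -23.27). Then |KA| = |A − K| = 41.70.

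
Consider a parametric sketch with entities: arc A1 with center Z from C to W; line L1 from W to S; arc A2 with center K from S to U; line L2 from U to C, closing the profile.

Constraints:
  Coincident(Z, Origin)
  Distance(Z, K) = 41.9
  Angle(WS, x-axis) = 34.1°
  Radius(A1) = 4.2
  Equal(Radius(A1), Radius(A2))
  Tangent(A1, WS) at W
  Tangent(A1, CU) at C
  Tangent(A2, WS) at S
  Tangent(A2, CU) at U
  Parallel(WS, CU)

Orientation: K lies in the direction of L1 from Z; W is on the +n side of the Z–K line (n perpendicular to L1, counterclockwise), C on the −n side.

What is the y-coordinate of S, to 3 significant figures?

27.0

Tangency of A1 to both parallel lines with radius 4.2 puts W and C at Z ± 4.2·n: W = (-2.35, 3.48), C = (2.35, -3.48). Equal radii place S and U the same way about K: S = K + 4.2·n = (32.3, 27.0), U = K − 4.2·n = (37.1, 20.0). So S.y = 27.0.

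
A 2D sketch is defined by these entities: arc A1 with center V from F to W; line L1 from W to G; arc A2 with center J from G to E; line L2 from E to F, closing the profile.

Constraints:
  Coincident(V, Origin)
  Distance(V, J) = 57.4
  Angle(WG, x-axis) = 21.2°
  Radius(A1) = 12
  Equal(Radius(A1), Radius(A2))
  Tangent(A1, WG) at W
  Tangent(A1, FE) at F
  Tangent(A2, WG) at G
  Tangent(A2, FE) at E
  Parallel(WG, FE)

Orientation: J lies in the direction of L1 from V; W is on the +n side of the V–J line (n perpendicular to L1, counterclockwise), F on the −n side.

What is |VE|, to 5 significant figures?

58.641

The slot axis is L1's direction at 21.2°, so u = (cos 21.2°, sin 21.2°) = (0.93232, 0.36162) and n = (−sin 21.2°, cos 21.2°) = (-0.36162, 0.93232). V is at the origin and J lies 57.4 along u from V, so J = 57.4·u = (53.515, 20.757). Tangency of A1 to both parallel lines with radius 12.0 puts W and F at V ± 12.0·n: W = (-4.3395, 11.188), F = (4.3395, -11.188). Equal radii place G and E the same way about J: G = J + 12.0·n = (49.176, 31.945), E = J − 12.0·n = (57.855, 9.5694). Then |VE| = |E − V| = 58.641.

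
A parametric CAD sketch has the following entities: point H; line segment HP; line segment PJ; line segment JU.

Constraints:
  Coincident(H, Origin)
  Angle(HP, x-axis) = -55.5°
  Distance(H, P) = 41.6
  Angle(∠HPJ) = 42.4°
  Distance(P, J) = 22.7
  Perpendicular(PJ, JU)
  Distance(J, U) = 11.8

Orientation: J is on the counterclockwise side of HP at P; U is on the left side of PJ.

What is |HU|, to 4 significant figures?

18.12

H is at the origin; HP runs at -55.5° with length 41.6, so P = 41.6·(cos -55.5°, sin -55.5°) = (23.56, -34.28). ∠HPJ = 42.4°, so PJ runs at -55.5° + (180° − 42.4°) = 82.10° from the x-axis; with |PJ| = 22.7, J = P + 22.7·(cos 82.10°, sin 82.10°) = (26.68, -11.80). PJ is perpendicular to JU; with |JU| = 11.8 on the left of PJ, U = J + 11.8·(-0.9905, 0.1374) = (14.99, -10.18). Then |HU| = |U − H| = 18.12.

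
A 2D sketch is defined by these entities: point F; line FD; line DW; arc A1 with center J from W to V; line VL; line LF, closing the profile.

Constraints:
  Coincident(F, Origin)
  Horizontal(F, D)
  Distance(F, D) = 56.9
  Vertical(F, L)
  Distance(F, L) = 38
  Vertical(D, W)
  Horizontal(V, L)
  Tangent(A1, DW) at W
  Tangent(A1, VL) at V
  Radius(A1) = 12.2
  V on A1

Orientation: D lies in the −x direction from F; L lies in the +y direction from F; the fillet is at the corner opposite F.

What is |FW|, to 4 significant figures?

62.48

F is at the origin; FD is horizontal with |FD| = 56.9 and D on the −x side, so D = (-56.90, 0.000). FL is vertical with |FL| = 38.0 and L on the +y side, so L = (0.000, 38.00). The virtual corner opposite F is at (-56.90, 38.00). Tangency of A1 to DW means the radius JW is perpendicular to DW and tangency of A1 to VL means the radius JV is perpendicular to VL, with radius 12.2, so the center J sits 12.2 in from both sides at J = (-44.70, 25.80). That places the tangent points at W = (-56.90, 25.80) on DW and V = (-44.70, 38.00) on VL. Then |FW| = |W − F| = 62.48.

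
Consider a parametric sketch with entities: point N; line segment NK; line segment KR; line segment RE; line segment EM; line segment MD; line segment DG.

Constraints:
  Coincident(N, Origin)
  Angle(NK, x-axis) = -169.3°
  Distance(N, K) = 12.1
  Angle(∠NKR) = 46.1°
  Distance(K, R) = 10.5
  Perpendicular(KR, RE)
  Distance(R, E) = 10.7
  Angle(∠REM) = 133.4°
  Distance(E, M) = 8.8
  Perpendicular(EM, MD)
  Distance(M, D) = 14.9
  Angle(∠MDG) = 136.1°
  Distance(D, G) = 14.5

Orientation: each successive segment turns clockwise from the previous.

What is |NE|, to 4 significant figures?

2.894

N is at the origin; NK runs at -169.3° with length 12.1, so K = (-11.89, -2.247). ∠NKR = 46.1° gives KR at 56.80° from the x-axis; with |KR| = 10.5, R = (-6.140, 6.539). The perpendicularity gives RE at right angles to KR, so RE runs at -33.20°; with |RE| = 10.7, E = (2.813, 0.6805). Then |NE| = |E − N| = 2.894.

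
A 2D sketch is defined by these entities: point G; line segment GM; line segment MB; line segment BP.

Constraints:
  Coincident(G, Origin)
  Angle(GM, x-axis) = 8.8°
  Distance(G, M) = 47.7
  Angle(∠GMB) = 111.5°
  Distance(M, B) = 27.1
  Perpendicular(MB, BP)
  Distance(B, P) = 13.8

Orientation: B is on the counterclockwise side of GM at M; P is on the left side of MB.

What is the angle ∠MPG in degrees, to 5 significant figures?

61.434°

∠GMB = 111.5°, so MB runs at 8.8° + (180° − 111.5°) = 77.300° from the x-axis; with |MB| = 27.1, B = M + 27.1·(cos 77.300°, sin 77.300°) = (53.096, 33.734). MB ⟂ BP; with |BP| = 13.8 on the left of MB, P = B + 13.8·(-0.97553, 0.21985) = (39.634, 36.768). Then cos ∠MPG = PM·PG / (|PM||PG|), giving 61.434°.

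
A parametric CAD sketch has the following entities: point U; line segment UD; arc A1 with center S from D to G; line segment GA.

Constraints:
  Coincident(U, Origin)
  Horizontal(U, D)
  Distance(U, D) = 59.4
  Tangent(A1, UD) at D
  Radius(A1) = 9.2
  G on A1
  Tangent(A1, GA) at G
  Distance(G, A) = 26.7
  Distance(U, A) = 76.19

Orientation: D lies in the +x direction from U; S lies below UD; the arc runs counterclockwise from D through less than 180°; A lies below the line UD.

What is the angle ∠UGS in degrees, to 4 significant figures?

130.0°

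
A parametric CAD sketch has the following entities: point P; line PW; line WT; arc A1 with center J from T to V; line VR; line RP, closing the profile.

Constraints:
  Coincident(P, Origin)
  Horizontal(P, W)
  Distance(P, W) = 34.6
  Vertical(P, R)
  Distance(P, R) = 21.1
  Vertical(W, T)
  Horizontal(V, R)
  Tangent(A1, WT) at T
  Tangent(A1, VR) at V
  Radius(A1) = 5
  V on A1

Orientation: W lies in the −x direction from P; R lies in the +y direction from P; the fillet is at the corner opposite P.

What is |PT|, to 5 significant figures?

38.162

P is at the origin; PW is horizontal with |PW| = 34.6 and W on the −x side, so W = (-34.600, 0.0000). PR is vertical with |PR| = 21.1 and R on the +y side, so R = (0.0000, 21.100). The virtual corner opposite P is at (-34.600, 21.100). Since A1 is tangent to WT there, JT ⟂ WT and tangency of A1 to VR means the radius JV is perpendicular to VR, with radius 5.0, so the center J sits 5.0 in from both sides at J = (-29.600, 16.100). That places the tangent points at T = (-34.600, 16.100) on WT and V = (-29.600, 21.100) on VR. Then |PT| = |T − P| = 38.162.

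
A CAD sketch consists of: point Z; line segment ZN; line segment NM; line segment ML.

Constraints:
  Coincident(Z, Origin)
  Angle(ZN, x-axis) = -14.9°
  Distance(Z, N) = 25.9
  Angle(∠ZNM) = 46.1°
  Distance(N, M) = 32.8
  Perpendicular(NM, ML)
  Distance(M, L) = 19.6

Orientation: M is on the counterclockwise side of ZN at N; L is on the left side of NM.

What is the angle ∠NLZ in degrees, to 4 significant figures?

27.25°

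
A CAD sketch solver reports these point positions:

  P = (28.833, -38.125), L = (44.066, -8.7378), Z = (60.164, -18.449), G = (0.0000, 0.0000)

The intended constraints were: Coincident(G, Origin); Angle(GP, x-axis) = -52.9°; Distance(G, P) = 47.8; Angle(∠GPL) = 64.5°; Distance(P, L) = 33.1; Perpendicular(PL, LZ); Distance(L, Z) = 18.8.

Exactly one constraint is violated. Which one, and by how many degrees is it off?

Perpendicular(PL, LZ) — off by 3.70°.

G = (0.00, 0.00) ✓; GP at -52.90° ✓; |GP| = 47.80 ✓; ∠GPL = 64.50° ✓; |PL| = 33.10 ✓; ∠(PL, LZ) = 93.70° ✗; |LZ| = 18.80 ✓.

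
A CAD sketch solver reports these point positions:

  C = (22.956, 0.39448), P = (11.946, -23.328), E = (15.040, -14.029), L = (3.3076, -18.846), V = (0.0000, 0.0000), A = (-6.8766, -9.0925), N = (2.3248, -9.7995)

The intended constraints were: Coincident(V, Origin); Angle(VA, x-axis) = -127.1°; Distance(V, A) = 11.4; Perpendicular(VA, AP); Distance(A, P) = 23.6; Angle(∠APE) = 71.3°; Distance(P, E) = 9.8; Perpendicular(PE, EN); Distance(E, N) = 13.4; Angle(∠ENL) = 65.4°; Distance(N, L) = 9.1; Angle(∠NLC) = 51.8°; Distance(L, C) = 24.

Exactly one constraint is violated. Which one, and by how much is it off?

Distance(L, C) = 24 — off by 3.50.

V = (0.00, 0.00) ✓; VA at -127.1° ✓; |VA| = 11.40 ✓; ∠(VA, AP) = 90.00° ✓; |AP| = 23.60 ✓; ∠APE = 71.30° ✓; |PE| = 9.800 ✓; ∠(PE, EN) = 90.00° ✓; |EN| = 13.40 ✓; ∠ENL = 65.40° ✓; |NL| = 9.100 ✓; ∠NLC = 51.80° ✓; |LC| = 27.50 ✗.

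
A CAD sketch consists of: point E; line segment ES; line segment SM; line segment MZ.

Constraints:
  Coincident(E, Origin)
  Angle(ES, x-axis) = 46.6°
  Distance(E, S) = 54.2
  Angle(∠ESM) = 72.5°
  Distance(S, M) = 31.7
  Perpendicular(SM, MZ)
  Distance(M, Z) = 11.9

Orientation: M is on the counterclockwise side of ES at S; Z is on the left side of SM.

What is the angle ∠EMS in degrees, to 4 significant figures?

73.41°

E is at the origin; ES runs at 46.6° with length 54.2, so S = 54.2·(cos 46.6°, sin 46.6°) = (37.24, 39.38). ∠ESM = 72.5°, so SM runs at 46.6° + (180° − 72.5°) = 154.1° from the x-axis; with |SM| = 31.7, M = S + 31.7·(cos 154.1°, sin 154.1°) = (8.724, 53.23). Then cos ∠EMS = ME·MS / (|ME||MS|), giving 73.41°.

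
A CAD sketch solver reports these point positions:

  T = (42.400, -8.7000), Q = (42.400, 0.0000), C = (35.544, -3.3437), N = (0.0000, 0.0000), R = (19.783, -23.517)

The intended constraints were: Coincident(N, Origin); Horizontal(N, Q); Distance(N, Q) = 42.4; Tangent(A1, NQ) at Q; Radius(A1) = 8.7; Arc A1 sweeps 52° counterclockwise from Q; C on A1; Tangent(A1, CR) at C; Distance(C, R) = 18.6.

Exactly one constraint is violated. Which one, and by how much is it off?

Distance(C, R) = 18.6 — off by 7.00.

N = (0.00, 0.00) ✓; N.y = 0.00, Q.y = 0.00 ✓; |NQ| = 42.40 ✓; ∠(TQ, QN) = 90.00° ✓; |TQ| = 8.700 ✓; bearing(T→C) − bearing(T→Q) = 52.00° ✓; |TC| = 8.700 ✓; ∠(TC, CR) = 90.00° ✓; |CR| = 25.60 ✗.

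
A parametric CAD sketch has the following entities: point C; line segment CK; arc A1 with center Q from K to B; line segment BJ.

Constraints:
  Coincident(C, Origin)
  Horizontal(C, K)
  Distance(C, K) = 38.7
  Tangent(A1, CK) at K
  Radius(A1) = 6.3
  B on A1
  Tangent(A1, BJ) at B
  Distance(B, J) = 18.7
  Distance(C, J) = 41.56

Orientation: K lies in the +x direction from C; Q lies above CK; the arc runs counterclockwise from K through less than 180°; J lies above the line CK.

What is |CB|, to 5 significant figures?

44.956

Checks: |QB| = 6.300 ✓; ∠(QB, BJ) = 90.00° ✓; |BJ| = 18.70 ✓; |CJ| = 41.56 ✓.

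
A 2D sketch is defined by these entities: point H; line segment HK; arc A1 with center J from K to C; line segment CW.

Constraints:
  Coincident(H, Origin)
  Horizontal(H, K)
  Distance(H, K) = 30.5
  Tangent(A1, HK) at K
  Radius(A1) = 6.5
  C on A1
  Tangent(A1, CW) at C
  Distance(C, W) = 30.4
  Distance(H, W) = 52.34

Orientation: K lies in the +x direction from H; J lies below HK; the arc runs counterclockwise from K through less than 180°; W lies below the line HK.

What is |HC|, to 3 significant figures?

26.2

H is at the origin; H and K share the same y with |HK| = 30.5 and K on the +x side, so K = (30.5, 0.00). Since A1 is tangent to HK there, JK ⟂ HK, so J = K + (0, -6.5) = (30.5, -6.50). Since JC ⟂ CW (tangency), |JW| = √(6.5² + 30.4²) = 31.1 regardless of where C sits on A1. So W lies on both circle(H, 52.34) and circle(J, 31.1); the below-HK intersection is W = (37.2, -36.9). C is the foot of the tangent from W: C = (24.6, -9.19).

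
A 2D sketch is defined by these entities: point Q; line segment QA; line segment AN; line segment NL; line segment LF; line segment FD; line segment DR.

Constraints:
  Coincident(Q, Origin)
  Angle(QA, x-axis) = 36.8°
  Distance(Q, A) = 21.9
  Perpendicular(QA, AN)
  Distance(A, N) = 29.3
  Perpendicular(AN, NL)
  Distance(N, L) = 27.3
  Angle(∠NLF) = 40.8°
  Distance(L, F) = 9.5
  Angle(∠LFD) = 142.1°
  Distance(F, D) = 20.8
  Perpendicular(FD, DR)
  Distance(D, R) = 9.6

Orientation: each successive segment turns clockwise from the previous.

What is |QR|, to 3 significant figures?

39.1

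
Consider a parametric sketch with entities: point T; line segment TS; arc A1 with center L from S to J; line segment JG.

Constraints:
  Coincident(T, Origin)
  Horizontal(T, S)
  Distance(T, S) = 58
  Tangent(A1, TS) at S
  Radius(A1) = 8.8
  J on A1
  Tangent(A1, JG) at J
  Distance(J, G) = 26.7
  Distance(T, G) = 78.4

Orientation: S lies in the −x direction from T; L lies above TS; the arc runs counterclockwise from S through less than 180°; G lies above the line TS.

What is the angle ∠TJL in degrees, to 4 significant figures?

118.7°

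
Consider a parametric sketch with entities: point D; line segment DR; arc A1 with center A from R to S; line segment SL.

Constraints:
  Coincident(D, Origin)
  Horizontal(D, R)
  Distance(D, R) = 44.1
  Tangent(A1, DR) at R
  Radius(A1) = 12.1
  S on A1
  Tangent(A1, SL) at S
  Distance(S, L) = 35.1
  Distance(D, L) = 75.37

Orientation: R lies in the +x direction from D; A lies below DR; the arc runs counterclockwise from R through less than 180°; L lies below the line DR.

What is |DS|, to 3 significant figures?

41.0

Checks: |AS| = 12.10 ✓; ∠(AS, SL) = 90.00° ✓; |SL| = 35.10 ✓; |DL| = 75.37 ✓.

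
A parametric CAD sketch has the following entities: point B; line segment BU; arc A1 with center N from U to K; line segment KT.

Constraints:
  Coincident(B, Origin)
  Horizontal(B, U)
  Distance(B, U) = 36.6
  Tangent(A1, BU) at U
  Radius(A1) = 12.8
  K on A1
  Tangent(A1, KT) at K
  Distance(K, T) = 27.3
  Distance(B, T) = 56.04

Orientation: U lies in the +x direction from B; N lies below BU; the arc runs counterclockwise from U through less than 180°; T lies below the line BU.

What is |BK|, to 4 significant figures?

30.73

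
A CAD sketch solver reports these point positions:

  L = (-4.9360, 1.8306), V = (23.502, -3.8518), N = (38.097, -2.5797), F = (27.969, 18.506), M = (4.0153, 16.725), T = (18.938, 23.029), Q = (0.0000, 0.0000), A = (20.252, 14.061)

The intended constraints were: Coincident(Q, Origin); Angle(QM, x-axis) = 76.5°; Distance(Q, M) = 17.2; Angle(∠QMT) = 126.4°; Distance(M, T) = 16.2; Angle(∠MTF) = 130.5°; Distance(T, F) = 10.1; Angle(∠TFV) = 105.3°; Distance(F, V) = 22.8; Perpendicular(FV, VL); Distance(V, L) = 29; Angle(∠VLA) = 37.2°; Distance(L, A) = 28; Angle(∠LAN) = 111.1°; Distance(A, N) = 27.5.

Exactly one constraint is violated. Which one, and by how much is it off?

Distance(A, N) = 27.5 — off by 3.10.

Q = (0.00, 0.00) ✓; QM at 76.50° ✓; |QM| = 17.20 ✓; ∠QMT = 126.4° ✓; |MT| = 16.20 ✓; ∠MTF = 130.5° ✓; |TF| = 10.10 ✓; ∠TFV = 105.3° ✓; |FV| = 22.80 ✓; ∠(FV, VL) = 90.00° ✓; |VL| = 29.00 ✓; ∠VLA = 37.20° ✓; |LA| = 28.00 ✓; ∠LAN = 111.1° ✓; |AN| = 24.40 ✗.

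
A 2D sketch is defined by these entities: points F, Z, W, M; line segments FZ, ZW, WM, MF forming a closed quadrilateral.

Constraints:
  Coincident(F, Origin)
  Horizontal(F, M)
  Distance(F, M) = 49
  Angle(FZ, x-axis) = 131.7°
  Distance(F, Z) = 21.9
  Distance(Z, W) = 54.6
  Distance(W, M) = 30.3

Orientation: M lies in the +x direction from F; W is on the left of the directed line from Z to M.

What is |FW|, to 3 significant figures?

48.0

Checks: |ZW| = 54.60 ✓; |WM| = 30.30 ✓.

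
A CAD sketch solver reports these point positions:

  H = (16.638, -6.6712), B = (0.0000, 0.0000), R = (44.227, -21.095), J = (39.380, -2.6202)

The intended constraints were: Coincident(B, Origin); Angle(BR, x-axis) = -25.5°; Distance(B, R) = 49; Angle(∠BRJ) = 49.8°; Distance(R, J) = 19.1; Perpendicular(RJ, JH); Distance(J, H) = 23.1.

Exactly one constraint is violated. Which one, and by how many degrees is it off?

Perpendicular(RJ, JH) — off by 4.60°.

B = (0.00, 0.00) ✓; BR at -25.50° ✓; |BR| = 49.00 ✓; ∠BRJ = 49.80° ✓; |RJ| = 19.10 ✓; ∠(RJ, JH) = 85.40° ✗; |JH| = 23.10 ✓.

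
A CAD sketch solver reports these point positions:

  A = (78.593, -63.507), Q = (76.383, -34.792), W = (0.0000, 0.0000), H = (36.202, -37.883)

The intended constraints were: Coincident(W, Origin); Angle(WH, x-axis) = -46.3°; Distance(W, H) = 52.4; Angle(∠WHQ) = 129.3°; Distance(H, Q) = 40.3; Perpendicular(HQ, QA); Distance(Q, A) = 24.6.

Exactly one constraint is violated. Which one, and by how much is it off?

Distance(Q, A) = 24.6 — off by 4.20.

W = (0.00, 0.00) ✓; WH at -46.30° ✓; |WH| = 52.40 ✓; ∠WHQ = 129.3° ✓; |HQ| = 40.30 ✓; ∠(HQ, QA) = 90.00° ✓; |QA| = 28.80 ✗.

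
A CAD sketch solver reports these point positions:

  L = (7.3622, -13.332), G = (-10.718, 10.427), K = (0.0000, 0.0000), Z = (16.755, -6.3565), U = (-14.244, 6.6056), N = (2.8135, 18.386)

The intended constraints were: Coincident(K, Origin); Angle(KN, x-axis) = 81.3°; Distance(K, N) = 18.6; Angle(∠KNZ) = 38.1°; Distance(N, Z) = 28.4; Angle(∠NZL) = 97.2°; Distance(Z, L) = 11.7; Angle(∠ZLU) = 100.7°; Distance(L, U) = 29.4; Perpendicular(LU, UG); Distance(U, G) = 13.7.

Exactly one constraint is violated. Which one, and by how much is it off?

Distance(U, G) = 13.7 — off by 8.50.

K = (0.00, 0.00) ✓; KN at 81.30° ✓; |KN| = 18.60 ✓; ∠KNZ = 38.10° ✓; |NZ| = 28.40 ✓; ∠NZL = 97.20° ✓; |ZL| = 11.70 ✓; ∠ZLU = 100.7° ✓; |LU| = 29.40 ✓; ∠(LU, UG) = 90.00° ✓; |UG| = 5.200 ✗.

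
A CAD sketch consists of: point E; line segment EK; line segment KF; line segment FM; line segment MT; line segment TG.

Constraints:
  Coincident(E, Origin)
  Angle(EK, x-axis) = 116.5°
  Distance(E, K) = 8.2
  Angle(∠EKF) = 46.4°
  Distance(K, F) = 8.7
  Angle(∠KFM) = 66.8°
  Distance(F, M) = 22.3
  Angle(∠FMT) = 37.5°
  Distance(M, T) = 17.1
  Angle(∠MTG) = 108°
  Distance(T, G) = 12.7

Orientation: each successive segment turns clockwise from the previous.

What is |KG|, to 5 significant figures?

7.0338

E is at the origin; EK runs at 116.5° with length 8.2, so K = (-3.6588, 7.3385). ∠EKF = 46.4° gives KF at -17.100° from the x-axis; with |KF| = 8.7, F = (4.6566, 4.7803). ∠KFM = 66.8° gives FM at -130.30° from the x-axis; with |FM| = 22.3, M = (-9.7668, -12.227). ∠FMT = 37.5° gives MT at 87.200° from the x-axis; with |MT| = 17.1, T = (-8.9315, 4.8524). ∠MTG = 108.0° gives TG at 15.200° from the x-axis; with |TG| = 12.7, G = (3.3242, 8.1822). Then |KG| = |G − K| = 7.0338.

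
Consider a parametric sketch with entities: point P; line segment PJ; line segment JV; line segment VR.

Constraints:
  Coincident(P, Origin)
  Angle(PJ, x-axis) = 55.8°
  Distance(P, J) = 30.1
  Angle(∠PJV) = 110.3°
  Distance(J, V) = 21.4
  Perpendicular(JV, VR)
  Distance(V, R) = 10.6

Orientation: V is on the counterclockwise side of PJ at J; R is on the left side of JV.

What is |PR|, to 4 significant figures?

36.40

P is at the origin; PJ runs at 55.8° with length 30.1, so J = 30.1·(cos 55.8°, sin 55.8°) = (16.92, 24.90). ∠PJV = 110.3°, so JV runs at 55.8° + (180° − 110.3°) = 125.5° from the x-axis; with |JV| = 21.4, V = J + 21.4·(cos 125.5°, sin 125.5°) = (4.492, 42.32). The perpendicularity gives VR at right angles to JV; with |VR| = 10.6 on the left of JV, R = V + 10.6·(-0.8141, -0.5807) = (-4.138, 36.16). Then |PR| = |R − P| = 36.40.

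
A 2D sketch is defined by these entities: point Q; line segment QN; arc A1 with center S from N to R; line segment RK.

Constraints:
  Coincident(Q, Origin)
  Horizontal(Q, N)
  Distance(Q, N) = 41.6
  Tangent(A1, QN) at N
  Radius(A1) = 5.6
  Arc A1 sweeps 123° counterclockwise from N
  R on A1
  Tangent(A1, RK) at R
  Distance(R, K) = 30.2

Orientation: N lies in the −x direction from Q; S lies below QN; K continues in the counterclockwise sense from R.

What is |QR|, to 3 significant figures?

47.1

Q is at the origin; Q and N share the same y with |QN| = 41.6 and N on the −x side, so N = (-41.6, 0.00). A1 meets QN tangentially, so SN is at right angles to QN, so S = N + (0, -5.6) = (-41.6, -5.60). On A1, N sits at bearing 90° from S; a 123° counterclockwise sweep puts R at bearing 213°, so R = S + 5.6·(cos 213°, sin 213°) = (-46.3, -8.65). Then |QR| = |R − Q| = 47.1.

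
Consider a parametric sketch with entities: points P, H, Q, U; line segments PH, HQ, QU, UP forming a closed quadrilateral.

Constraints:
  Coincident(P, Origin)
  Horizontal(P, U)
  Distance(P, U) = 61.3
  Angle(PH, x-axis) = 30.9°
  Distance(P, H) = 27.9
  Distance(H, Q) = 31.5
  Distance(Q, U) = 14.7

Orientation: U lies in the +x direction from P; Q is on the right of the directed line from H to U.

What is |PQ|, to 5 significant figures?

48.309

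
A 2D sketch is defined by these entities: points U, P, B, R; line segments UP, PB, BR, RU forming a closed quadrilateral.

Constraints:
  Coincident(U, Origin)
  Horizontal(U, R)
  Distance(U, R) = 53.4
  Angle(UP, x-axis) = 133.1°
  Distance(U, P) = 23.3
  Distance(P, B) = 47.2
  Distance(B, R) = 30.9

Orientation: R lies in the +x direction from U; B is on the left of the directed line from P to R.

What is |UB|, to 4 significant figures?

37.72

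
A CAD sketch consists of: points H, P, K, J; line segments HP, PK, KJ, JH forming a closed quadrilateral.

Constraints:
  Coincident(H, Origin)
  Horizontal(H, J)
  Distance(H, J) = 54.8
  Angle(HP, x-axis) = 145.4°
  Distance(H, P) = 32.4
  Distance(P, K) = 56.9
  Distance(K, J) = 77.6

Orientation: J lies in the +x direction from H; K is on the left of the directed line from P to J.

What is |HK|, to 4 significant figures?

63.33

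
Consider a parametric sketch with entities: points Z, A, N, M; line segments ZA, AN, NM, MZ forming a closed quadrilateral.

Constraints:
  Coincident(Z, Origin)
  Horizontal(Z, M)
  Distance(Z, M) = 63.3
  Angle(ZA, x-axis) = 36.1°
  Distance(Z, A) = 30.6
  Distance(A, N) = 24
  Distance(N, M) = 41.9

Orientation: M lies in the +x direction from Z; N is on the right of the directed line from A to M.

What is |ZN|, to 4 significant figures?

22.56

Checks: |AN| = 24.00 ✓; |NM| = 41.90 ✓.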